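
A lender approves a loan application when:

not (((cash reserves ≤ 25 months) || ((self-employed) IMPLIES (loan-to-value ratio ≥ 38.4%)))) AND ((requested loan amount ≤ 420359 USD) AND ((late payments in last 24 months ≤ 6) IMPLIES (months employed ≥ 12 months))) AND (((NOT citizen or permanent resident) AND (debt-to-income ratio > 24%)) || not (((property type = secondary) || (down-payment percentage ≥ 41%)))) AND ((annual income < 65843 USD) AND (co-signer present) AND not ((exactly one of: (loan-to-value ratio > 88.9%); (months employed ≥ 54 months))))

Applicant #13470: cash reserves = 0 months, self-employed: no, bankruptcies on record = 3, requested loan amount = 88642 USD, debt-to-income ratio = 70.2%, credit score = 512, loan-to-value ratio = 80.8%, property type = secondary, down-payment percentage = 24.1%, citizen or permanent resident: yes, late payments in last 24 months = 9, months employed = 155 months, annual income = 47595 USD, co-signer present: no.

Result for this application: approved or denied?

Denied

Atomic conditions:
  cash reserves ≤ 25 months: 0 ≤ 25 is true
  self-employed: no → false
  loan-to-value ratio ≥ 38.4%: 80.8 ≥ 38.4 is true
  requested loan amount ≤ 420359 USD: 88642 ≤ 420359 is true
  late payments in last 24 months ≤ 6: 9 ≤ 6 is false
  months employed ≥ 12 months: 155 ≥ 12 is true
  NOT citizen or permanent resident: yes → false
  debt-to-income ratio > 24%: 70.2 > 24 is true
  property type = secondary: secondary == secondary is true
  down-payment percentage ≥ 41%: 24.1 ≥ 41 is false
  annual income < 65843 USD: 47595 < 65843 is true
  co-signer present: no → false
  loan-to-value ratio > 88.9%: 80.8 > 88.9 is false
  months employed ≥ 54 months: 155 ≥ 54 is true
Combine:
[1.1.2] false → true (antecedent false ⇒ implication holds) = true
[1.1] true OR true = true
[1] NOT true = false
[2.2] false → true (antecedent false ⇒ implication holds) = true
[2] true AND true = true
[3.1] false AND true = false
[3.2.1] true OR false = true
[3.2] NOT true = false
[3] false OR false = false
[4.3.1] exactly-one(false, true) = true
[4.3] NOT true = false
[4] true AND false AND false = false
[root] false AND true AND false AND false = false
Overall: false → denied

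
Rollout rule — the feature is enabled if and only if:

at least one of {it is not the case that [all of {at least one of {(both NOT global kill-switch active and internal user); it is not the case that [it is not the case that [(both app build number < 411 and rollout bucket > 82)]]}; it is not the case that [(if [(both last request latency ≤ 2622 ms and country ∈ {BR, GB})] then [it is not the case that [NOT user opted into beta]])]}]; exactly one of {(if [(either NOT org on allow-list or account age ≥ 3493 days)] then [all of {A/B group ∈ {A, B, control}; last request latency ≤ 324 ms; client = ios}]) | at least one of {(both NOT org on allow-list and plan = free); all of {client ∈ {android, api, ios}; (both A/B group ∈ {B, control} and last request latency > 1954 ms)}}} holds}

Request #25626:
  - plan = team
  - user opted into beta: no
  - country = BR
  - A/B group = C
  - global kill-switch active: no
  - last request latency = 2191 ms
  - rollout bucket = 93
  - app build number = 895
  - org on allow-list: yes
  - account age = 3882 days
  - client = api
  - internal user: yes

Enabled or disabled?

Atomic conditions:
  NOT global kill-switch active: no → true
  internal user: yes → true
  app build number < 411: 895 < 411 is false
  rollout bucket > 82: 93 > 82 is true
  last request latency ≤ 2622 ms: 2191 ≤ 2622 is true
  country ∈ {BR, GB}: BR is in the set → true
  NOT user opted into beta: no → true
  NOT org on allow-list: yes → false
  account age ≥ 3493 days: 3882 ≥ 3493 is true
  A/B group ∈ {A, B, control}: C is not in the set → false
  last request latency ≤ 324 ms: 2191 ≤ 324 is false
  client = ios: api == ios is false
  plan = free: team == free is false
  client ∈ {android, api, ios}: api is in the set → true
  A/B group ∈ {B, control}: C is not in the set → false
  last request latency > 1954 ms: 2191 > 1954 is true
Combine:
[1.1.1.1] true AND true = true
[1.1.1.2.1.1] false AND true = false
[1.1.1.2.1] NOT false = true
[1.1.1.2] NOT true = false
[1.1.1] true OR false = true
[1.1.2.1.1] true AND true = true
[1.1.2.1.2] NOT true = false
[1.1.2.1] true → false = false
[1.1.2] NOT false = true
[1.1] true AND true = true
[1] NOT true = false
[2.1.1] false OR true = true
[2.1.2] false AND false AND false = false
[2.1] true → false = false
[2.2.1] false AND false = false
[2.2.2.2] false AND true = false
[2.2.2] true AND false = false
[2.2] false OR false = false
[2] exactly-one(false, false) = false
[root] false OR false = false
Overall: false → disabled

Disabled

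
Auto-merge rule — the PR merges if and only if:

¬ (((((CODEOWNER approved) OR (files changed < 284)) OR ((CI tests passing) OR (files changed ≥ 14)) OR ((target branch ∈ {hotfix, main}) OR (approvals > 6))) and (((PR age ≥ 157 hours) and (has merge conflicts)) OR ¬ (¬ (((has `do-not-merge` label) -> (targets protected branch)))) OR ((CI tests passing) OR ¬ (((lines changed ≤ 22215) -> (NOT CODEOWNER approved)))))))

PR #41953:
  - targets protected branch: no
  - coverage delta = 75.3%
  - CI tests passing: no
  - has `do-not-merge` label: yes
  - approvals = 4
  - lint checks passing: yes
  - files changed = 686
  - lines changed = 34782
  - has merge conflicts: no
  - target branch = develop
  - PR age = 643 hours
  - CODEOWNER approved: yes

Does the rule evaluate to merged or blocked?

Atomic conditions:
  CODEOWNER approved: yes → true
  files changed < 284: 686 < 284 is false
  CI tests passing: no → false
  files changed ≥ 14: 686 ≥ 14 is true
  target branch ∈ {hotfix, main}: develop is not in the set → false
  approvals > 6: 4 > 6 is false
  PR age ≥ 157 hours: 643 ≥ 157 is true
  has merge conflicts: no → false
  has `do-not-merge` label: yes → true
  targets protected branch: no → false
  lines changed ≤ 22215: 34782 ≤ 22215 is false
  NOT CODEOWNER approved: yes → false
Combine:
[1.1.1] true OR false = true
[1.1.2] false OR true = true
[1.1.3] false OR false = false
[1.1] true OR true OR false = true
[1.2.1] true AND false = false
[1.2.2.1.1] true → false = false
[1.2.2.1] NOT false = true
[1.2.2] NOT true = false
[1.2.3.2.1] false → false (antecedent false ⇒ implication holds) = true
[1.2.3.2] NOT true = false
[1.2.3] false OR false = false
[1.2] false OR false OR false = false
[1] true AND false = false
[root] NOT false = true
Overall: true → merged

Merged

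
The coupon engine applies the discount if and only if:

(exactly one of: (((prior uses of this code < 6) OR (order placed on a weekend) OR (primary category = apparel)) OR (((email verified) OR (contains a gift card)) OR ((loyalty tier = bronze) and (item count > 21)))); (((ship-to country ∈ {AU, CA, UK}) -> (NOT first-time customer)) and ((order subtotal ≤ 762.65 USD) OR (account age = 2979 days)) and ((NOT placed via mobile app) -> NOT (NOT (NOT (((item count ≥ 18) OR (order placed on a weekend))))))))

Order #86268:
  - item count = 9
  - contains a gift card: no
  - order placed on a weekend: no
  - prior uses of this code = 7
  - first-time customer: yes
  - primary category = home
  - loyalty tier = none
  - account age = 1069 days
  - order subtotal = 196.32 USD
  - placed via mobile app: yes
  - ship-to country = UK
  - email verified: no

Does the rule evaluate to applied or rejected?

Rejected

Atomic conditions:
  prior uses of this code < 6: 7 < 6 is false
  order placed on a weekend: no → false
  primary category = apparel: home == apparel is false
  email verified: no → false
  contains a gift card: no → false
  loyalty tier = bronze: none == bronze is false
  item count > 21: 9 > 21 is false
  ship-to country ∈ {AU, CA, UK}: UK is in the set → true
  NOT first-time customer: yes → false
  order subtotal ≤ 762.65 USD: 196.32 ≤ 762.65 is true
  account age = 2979 days: 1069 == 2979 is false
  NOT placed via mobile app: yes → false
  item count ≥ 18: 9 ≥ 18 is false
Combine:
[1.1] false OR false OR false = false
[1.2.1] false OR false = false
[1.2.2] false AND false = false
[1.2] false OR false = false
[1] false OR false = false
[2.1] true → false = false
[2.2] true OR false = true
[2.3.2.1.1.1] false OR false = false
[2.3.2.1.1] NOT false = true
[2.3.2.1] NOT true = false
[2.3.2] NOT false = true
[2.3] false → true (antecedent false ⇒ implication holds) = true
[2] false AND true AND true = false
[root] exactly-one(false, false) = false
Overall: false → rejected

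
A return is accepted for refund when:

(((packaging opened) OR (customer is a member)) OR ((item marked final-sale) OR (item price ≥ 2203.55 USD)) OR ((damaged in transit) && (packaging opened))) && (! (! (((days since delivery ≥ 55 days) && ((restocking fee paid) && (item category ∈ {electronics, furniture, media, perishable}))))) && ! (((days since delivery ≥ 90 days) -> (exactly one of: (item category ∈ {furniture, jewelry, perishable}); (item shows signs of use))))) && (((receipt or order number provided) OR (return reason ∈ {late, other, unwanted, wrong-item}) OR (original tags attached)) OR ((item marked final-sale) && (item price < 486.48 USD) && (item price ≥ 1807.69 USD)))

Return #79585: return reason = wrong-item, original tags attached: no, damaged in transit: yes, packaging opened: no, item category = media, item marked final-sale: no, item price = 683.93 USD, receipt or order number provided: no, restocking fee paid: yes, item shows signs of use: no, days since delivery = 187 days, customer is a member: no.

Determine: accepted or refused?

Refused

Atomic conditions:
  packaging opened: no → false
  customer is a member: no → false
  item marked final-sale: no → false
  item price ≥ 2203.55 USD: 683.93 ≥ 2203.55 is false
  damaged in transit: yes → true
  days since delivery ≥ 55 days: 187 ≥ 55 is true
  restocking fee paid: yes → true
  item category ∈ {electronics, furniture, media, perishable}: media is in the set → true
  days since delivery ≥ 90 days: 187 ≥ 90 is true
  item category ∈ {furniture, jewelry, perishable}: media is not in the set → false
  item shows signs of use: no → false
  receipt or order number provided: no → false
  return reason ∈ {late, other, unwanted, wrong-item}: wrong-item is in the set → true
  original tags attached: no → false
  item price < 486.48 USD: 683.93 < 486.48 is false
  item price ≥ 1807.69 USD: 683.93 ≥ 1807.69 is false
Combine:
[1.1] false OR false = false
[1.2] false OR false = false
[1.3] true AND false = false
[1] false OR false OR false = false
[2.1.1.1.2] true AND true = true
[2.1.1.1] true AND true = true
[2.1.1] NOT true = false
[2.1] NOT false = true
[2.2.1.2] exactly-one(false, false) = false
[2.2.1] true → false = false
[2.2] NOT false = true
[2] true AND true = true
[3.1] false OR true OR false = true
[3.2] false AND false AND false = false
[3] true OR false = true
[root] false AND true AND true = false
Overall: false → refused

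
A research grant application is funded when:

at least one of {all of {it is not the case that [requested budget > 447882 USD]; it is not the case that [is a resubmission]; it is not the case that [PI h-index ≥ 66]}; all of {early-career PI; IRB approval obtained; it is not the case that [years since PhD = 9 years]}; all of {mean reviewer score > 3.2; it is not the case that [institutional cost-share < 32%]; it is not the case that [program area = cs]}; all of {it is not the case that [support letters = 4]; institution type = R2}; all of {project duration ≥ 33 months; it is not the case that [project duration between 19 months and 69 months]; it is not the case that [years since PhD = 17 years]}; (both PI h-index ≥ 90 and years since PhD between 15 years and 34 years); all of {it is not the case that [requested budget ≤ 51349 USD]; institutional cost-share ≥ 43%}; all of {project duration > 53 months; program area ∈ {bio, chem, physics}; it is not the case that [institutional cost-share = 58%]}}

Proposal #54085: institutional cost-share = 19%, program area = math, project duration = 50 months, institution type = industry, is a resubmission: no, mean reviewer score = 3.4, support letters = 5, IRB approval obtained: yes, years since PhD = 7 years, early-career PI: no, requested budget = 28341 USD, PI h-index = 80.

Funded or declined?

Declined

Atomic conditions:
  requested budget > 447882 USD: 28341 > 447882 is false
  is a resubmission: no → false
  PI h-index ≥ 66: 80 ≥ 66 is true
  early-career PI: no → false
  IRB approval obtained: yes → true
  years since PhD = 9 years: 7 == 9 is false
  mean reviewer score > 3.2: 3.4 > 3.2 is true
  institutional cost-share < 32%: 19 < 32 is true
  program area = cs: math == cs is false
  support letters = 4: 5 == 4 is false
  institution type = R2: industry == R2 is false
  project duration ≥ 33 months: 50 ≥ 33 is true
  project duration between 19 months and 69 months: 50 in [19, 69] is true
  years since PhD = 17 years: 7 == 17 is false
  PI h-index ≥ 90: 80 ≥ 90 is false
  years since PhD between 15 years and 34 years: 7 in [15, 34] is false
  requested budget ≤ 51349 USD: 28341 ≤ 51349 is true
  institutional cost-share ≥ 43%: 19 ≥ 43 is false
  project duration > 53 months: 50 > 53 is false
  program area ∈ {bio, chem, physics}: math is not in the set → false
  institutional cost-share = 58%: 19 == 58 is false
Combine:
[1.1] NOT false = true
[1.2] NOT false = true
[1.3] NOT true = false
[1] true AND true AND false = false
[2.3] NOT false = true
[2] false AND true AND true = false
[3.2] NOT true = false
[3.3] NOT false = true
[3] true AND false AND true = false
[4.1] NOT false = true
[4] true AND false = false
[5.2] NOT true = false
[5.3] NOT false = true
[5] true AND false AND true = false
[6] false AND false = false
[7.1] NOT true = false
[7] false AND false = false
[8.3] NOT false = true
[8] false AND false AND true = false
[root] false OR false OR false OR false OR false OR false OR false OR false = false
Overall: false → declined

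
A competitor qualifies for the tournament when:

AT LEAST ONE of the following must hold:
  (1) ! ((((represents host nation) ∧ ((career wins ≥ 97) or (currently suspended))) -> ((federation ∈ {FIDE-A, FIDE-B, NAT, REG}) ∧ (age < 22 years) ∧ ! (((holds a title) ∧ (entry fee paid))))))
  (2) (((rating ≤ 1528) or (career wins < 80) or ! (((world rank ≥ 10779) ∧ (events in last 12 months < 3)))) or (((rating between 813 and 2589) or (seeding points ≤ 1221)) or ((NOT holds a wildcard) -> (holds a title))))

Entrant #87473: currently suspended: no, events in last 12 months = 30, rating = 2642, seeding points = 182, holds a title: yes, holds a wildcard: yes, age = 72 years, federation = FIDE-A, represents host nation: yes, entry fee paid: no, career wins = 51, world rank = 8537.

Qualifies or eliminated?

Qualifies

Atomic conditions:
  represents host nation: yes → true
  career wins ≥ 97: 51 ≥ 97 is false
  currently suspended: no → false
  federation ∈ {FIDE-A, FIDE-B, NAT, REG}: FIDE-A is in the set → true
  age < 22 years: 72 < 22 is false
  holds a title: yes → true
  entry fee paid: no → false
  rating ≤ 1528: 2642 ≤ 1528 is false
  career wins < 80: 51 < 80 is true
  world rank ≥ 10779: 8537 ≥ 10779 is false
  events in last 12 months < 3: 30 < 3 is false
  rating between 813 and 2589: 2642 in [813, 2589] is false
  seeding points ≤ 1221: 182 ≤ 1221 is true
  NOT holds a wildcard: yes → false
Combine:
[1.1.1.2] false OR false = false
[1.1.1] true AND false = false
[1.1.2.3.1] true AND false = false
[1.1.2.3] NOT false = true
[1.1.2] true AND false AND true = false
[1.1] false → false (antecedent false ⇒ implication holds) = true
[1] NOT true = false
[2.1.3.1] false AND false = false
[2.1.3] NOT false = true
[2.1] false OR true OR true = true
[2.2.1] false OR true = true
[2.2.2] false → true (antecedent false ⇒ implication holds) = true
[2.2] true OR true = true
[2] true OR true = true
[root] false OR true = true
Overall: true → qualifies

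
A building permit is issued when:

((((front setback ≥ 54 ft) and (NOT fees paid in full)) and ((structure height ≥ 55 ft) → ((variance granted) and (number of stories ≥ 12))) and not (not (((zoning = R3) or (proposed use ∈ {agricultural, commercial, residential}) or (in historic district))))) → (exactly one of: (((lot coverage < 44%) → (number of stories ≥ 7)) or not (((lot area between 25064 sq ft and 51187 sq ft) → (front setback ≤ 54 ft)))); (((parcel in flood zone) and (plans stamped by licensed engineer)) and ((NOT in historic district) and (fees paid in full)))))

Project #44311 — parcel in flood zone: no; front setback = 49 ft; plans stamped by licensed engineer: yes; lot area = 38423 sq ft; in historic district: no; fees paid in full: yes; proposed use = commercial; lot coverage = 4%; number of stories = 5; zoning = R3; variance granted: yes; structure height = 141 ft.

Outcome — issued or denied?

Issued

Atomic conditions:
  front setback ≥ 54 ft: 49 ≥ 54 is false
  NOT fees paid in full: yes → false
  structure height ≥ 55 ft: 141 ≥ 55 is true
  variance granted: yes → true
  number of stories ≥ 12: 5 ≥ 12 is false
  zoning = R3: R3 == R3 is true
  proposed use ∈ {agricultural, commercial, residential}: commercial is in the set → true
  in historic district: no → false
  lot coverage < 44%: 4 < 44 is true
  number of stories ≥ 7: 5 ≥ 7 is false
  lot area between 25064 sq ft and 51187 sq ft: 38423 in [25064, 51187] is true
  front setback ≤ 54 ft: 49 ≤ 54 is true
  parcel in flood zone: no → false
  plans stamped by licensed engineer: yes → true
  NOT in historic district: no → true
  fees paid in full: yes → true
Combine:
[1.1] false AND false = false
[1.2.2] true AND false = false
[1.2] true → false = false
[1.3.1.1] true OR true OR false = true
[1.3.1] NOT true = false
[1.3] NOT false = true
[1] false AND false AND true = false
[2.1.1] true → false = false
[2.1.2.1] true → true = true
[2.1.2] NOT true = false
[2.1] false OR false = false
[2.2.1] false AND true = false
[2.2.2] true AND true = true
[2.2] false AND true = false
[2] exactly-one(false, false) = false
[root] false → false (antecedent false ⇒ implication holds) = true
Overall: true → issued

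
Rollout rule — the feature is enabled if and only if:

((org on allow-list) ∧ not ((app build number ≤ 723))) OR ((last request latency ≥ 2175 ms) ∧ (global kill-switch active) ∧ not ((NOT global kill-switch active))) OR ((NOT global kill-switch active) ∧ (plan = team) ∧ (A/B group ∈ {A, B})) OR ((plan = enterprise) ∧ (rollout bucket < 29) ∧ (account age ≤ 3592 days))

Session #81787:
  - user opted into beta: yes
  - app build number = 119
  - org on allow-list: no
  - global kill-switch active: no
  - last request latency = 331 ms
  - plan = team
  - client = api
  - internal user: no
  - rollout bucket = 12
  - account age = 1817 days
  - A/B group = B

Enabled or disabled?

Enabled

Atomic conditions:
  org on allow-list: no → false
  app build number ≤ 723: 119 ≤ 723 is true
  last request latency ≥ 2175 ms: 331 ≥ 2175 is false
  global kill-switch active: no → false
  NOT global kill-switch active: no → true
  plan = team: team == team is true
  A/B group ∈ {A, B}: B is in the set → true
  plan = enterprise: team == enterprise is false
  rollout bucket < 29: 12 < 29 is true
  account age ≤ 3592 days: 1817 ≤ 3592 is true
Combine:
[1.2] NOT true = false
[1] false AND false = false
[2.3] NOT true = false
[2] false AND false AND false = false
[3] true AND true AND true = true
[4] false AND true AND true = false
[root] false OR false OR true OR false = true
Overall: true → enabled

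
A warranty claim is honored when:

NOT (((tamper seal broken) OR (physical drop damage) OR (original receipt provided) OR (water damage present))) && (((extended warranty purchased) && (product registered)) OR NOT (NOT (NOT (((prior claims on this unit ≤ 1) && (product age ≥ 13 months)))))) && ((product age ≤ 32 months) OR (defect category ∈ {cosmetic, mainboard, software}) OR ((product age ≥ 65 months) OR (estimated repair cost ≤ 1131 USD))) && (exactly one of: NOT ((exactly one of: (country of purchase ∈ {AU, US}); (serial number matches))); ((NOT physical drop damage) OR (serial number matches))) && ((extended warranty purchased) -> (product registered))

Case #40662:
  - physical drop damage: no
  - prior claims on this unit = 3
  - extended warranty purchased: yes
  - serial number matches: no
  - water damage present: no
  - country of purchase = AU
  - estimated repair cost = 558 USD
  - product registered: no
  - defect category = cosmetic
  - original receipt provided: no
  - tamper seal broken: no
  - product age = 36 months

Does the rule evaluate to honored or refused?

Atomic conditions:
  tamper seal broken: no → false
  physical drop damage: no → false
  original receipt provided: no → false
  water damage present: no → false
  extended warranty purchased: yes → true
  product registered: no → false
  prior claims on this unit ≤ 1: 3 ≤ 1 is false
  product age ≥ 13 months: 36 ≥ 13 is true
  product age ≤ 32 months: 36 ≤ 32 is false
  defect category ∈ {cosmetic, mainboard, software}: cosmetic is in the set → true
  product age ≥ 65 months: 36 ≥ 65 is false
  estimated repair cost ≤ 1131 USD: 558 ≤ 1131 is true
  country of purchase ∈ {AU, US}: AU is in the set → true
  serial number matches: no → false
  NOT physical drop damage: no → true
Combine:
[1.1] false OR false OR false OR false = false
[1] NOT false = true
[2.1] true AND false = false
[2.2.1.1.1] false AND true = false
[2.2.1.1] NOT false = true
[2.2.1] NOT true = false
[2.2] NOT false = true
[2] false OR true = true
[3.3] false OR true = true
[3] false OR true OR true = true
[4.1.1] exactly-one(true, false) = true
[4.1] NOT true = false
[4.2] true OR false = true
[4] exactly-one(false, true) = true
[5] true → false = false
[root] true AND true AND true AND true AND false = false
Overall: false → refused

Refused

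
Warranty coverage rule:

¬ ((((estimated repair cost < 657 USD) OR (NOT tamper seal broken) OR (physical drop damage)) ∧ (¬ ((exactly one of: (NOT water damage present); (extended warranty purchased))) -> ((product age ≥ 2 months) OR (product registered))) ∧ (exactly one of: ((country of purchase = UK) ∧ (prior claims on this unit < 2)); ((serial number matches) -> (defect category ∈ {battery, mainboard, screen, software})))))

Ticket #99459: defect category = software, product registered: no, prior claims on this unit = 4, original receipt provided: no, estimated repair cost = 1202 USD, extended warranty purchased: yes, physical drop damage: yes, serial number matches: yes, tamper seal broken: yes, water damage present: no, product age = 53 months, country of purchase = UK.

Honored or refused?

Refused

Atomic conditions:
  estimated repair cost < 657 USD: 1202 < 657 is false
  NOT tamper seal broken: yes → false
  physical drop damage: yes → true
  NOT water damage present: no → true
  extended warranty purchased: yes → true
  product age ≥ 2 months: 53 ≥ 2 is true
  product registered: no → false
  country of purchase = UK: UK == UK is true
  prior claims on this unit < 2: 4 < 2 is false
  serial number matches: yes → true
  defect category ∈ {battery, mainboard, screen, software}: software is in the set → true
Combine:
[1.1] false OR false OR true = true
[1.2.1.1] exactly-one(true, true) = false
[1.2.1] NOT false = true
[1.2.2] true OR false = true
[1.2] true → true = true
[1.3.1] true AND false = false
[1.3.2] true → true = true
[1.3] exactly-one(false, true) = true
[1] true AND true AND true = true
[root] NOT true = false
Overall: false → refused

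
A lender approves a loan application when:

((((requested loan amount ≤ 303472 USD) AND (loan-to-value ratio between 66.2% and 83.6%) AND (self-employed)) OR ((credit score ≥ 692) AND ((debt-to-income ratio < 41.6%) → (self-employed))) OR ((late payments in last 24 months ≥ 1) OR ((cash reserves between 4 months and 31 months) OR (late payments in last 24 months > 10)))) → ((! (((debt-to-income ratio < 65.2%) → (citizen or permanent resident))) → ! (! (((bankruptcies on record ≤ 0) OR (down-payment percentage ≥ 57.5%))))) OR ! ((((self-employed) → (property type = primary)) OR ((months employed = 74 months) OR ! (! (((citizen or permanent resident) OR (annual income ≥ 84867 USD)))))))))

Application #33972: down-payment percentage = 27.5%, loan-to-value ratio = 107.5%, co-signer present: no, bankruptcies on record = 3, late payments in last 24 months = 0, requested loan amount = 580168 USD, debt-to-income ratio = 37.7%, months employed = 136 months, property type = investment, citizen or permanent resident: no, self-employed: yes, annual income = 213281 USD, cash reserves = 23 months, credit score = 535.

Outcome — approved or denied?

Atomic conditions:
  requested loan amount ≤ 303472 USD: 580168 ≤ 303472 is false
  loan-to-value ratio between 66.2% and 83.6%: 107.5 in [66.2, 83.6] is false
  self-employed: yes → true
  credit score ≥ 692: 535 ≥ 692 is false
  debt-to-income ratio < 41.6%: 37.7 < 41.6 is true
  late payments in last 24 months ≥ 1: 0 ≥ 1 is false
  cash reserves between 4 months and 31 months: 23 in [4, 31] is true
  late payments in last 24 months > 10: 0 > 10 is false
  debt-to-income ratio < 65.2%: 37.7 < 65.2 is true
  citizen or permanent resident: no → false
  bankruptcies on record ≤ 0: 3 ≤ 0 is false
  down-payment percentage ≥ 57.5%: 27.5 ≥ 57.5 is false
  property type = primary: investment == primary is false
  months employed = 74 months: 136 == 74 is false
  annual income ≥ 84867 USD: 213281 ≥ 84867 is true
Combine:
[1.1] false AND false AND true = false
[1.2.2] true → true = true
[1.2] false AND true = false
[1.3.2] true OR false = true
[1.3] false OR true = true
[1] false OR false OR true = true
[2.1.1.1] true → false = false
[2.1.1] NOT false = true
[2.1.2.1.1] false OR false = false
[2.1.2.1] NOT false = true
[2.1.2] NOT true = false
[2.1] true → false = false
[2.2.1.1] true → false = false
[2.2.1.2.2.1.1] false OR true = true
[2.2.1.2.2.1] NOT true = false
[2.2.1.2.2] NOT false = true
[2.2.1.2] false OR true = true
[2.2.1] false OR true = true
[2.2] NOT true = false
[2] false OR false = false
[root] true → false = false
Overall: false → denied

Denied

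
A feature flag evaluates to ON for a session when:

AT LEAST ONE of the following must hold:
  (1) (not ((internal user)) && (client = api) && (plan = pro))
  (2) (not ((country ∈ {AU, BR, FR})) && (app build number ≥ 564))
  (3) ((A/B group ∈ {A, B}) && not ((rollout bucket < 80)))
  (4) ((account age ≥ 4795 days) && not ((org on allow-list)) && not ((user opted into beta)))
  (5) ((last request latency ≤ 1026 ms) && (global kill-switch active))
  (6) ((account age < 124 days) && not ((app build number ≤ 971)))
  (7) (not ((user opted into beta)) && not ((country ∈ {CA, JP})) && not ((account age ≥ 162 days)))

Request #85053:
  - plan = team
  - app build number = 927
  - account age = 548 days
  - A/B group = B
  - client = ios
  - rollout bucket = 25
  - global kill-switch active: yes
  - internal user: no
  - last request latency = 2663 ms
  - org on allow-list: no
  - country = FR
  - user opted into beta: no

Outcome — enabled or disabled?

Atomic conditions:
  internal user: no → false
  client = api: ios == api is false
  plan = pro: team == pro is false
  country ∈ {AU, BR, FR}: FR is in the set → true
  app build number ≥ 564: 927 ≥ 564 is true
  A/B group ∈ {A, B}: B is in the set → true
  rollout bucket < 80: 25 < 80 is true
  account age ≥ 4795 days: 548 ≥ 4795 is false
  org on allow-list: no → false
  user opted into beta: no → false
  last request latency ≤ 1026 ms: 2663 ≤ 1026 is false
  global kill-switch active: yes → true
  account age < 124 days: 548 < 124 is false
  app build number ≤ 971: 927 ≤ 971 is true
  country ∈ {CA, JP}: FR is not in the set → false
  account age ≥ 162 days: 548 ≥ 162 is true
Combine:
[1.1] NOT false = true
[1] true AND false AND false = false
[2.1] NOT true = false
[2] false AND true = false
[3.2] NOT true = false
[3] true AND false = false
[4.2] NOT false = true
[4.3] NOT false = true
[4] false AND true AND true = false
[5] false AND true = false
[6.2] NOT true = false
[6] false AND false = false
[7.1] NOT false = true
[7.2] NOT false = true
[7.3] NOT true = false
[7] true AND true AND false = false
[root] false OR false OR false OR false OR false OR false OR false = false
Overall: false → disabled

Disabled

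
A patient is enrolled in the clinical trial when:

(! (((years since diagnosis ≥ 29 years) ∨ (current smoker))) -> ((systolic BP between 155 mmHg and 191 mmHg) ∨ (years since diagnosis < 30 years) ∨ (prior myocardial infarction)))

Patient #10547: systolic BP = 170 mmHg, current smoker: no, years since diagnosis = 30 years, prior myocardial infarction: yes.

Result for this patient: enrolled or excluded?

Atomic conditions:
  years since diagnosis ≥ 29 years: 30 ≥ 29 is true
  current smoker: no → false
  systolic BP between 155 mmHg and 191 mmHg: 170 in [155, 191] is true
  years since diagnosis < 30 years: 30 < 30 is false
  prior myocardial infarction: yes → true
Combine:
[1.1] true OR false = true
[1] NOT true = false
[2] true OR false OR true = true
[root] false → true (antecedent false ⇒ implication holds) = true
Overall: true → enrolled

Enrolled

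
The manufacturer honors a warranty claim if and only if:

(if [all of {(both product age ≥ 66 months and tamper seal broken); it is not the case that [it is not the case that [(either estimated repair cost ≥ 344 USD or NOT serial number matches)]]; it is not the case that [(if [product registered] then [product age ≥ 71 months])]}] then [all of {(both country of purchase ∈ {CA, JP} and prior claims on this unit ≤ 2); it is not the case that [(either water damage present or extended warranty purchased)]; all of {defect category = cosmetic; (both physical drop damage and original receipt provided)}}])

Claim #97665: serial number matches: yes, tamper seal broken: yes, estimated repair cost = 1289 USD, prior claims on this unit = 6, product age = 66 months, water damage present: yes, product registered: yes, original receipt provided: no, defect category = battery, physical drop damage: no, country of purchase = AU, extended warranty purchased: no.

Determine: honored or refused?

Atomic conditions:
  product age ≥ 66 months: 66 ≥ 66 is true
  tamper seal broken: yes → true
  estimated repair cost ≥ 344 USD: 1289 ≥ 344 is true
  NOT serial number matches: yes → false
  product registered: yes → true
  product age ≥ 71 months: 66 ≥ 71 is false
  country of purchase ∈ {CA, JP}: AU is not in the set → false
  prior claims on this unit ≤ 2: 6 ≤ 2 is false
  water damage present: yes → true
  extended warranty purchased: no → false
  defect category = cosmetic: battery == cosmetic is false
  physical drop damage: no → false
  original receipt provided: no → false
Combine:
[1.1] true AND true = true
[1.2.1.1] true OR false = true
[1.2.1] NOT true = false
[1.2] NOT false = true
[1.3.1] true → false = false
[1.3] NOT false = true
[1] true AND true AND true = true
[2.1] false AND false = false
[2.2.1] true OR false = true
[2.2] NOT true = false
[2.3.2] false AND false = false
[2.3] false AND false = false
[2] false AND false AND false = false
[root] true → false = false
Overall: false → refused

Refused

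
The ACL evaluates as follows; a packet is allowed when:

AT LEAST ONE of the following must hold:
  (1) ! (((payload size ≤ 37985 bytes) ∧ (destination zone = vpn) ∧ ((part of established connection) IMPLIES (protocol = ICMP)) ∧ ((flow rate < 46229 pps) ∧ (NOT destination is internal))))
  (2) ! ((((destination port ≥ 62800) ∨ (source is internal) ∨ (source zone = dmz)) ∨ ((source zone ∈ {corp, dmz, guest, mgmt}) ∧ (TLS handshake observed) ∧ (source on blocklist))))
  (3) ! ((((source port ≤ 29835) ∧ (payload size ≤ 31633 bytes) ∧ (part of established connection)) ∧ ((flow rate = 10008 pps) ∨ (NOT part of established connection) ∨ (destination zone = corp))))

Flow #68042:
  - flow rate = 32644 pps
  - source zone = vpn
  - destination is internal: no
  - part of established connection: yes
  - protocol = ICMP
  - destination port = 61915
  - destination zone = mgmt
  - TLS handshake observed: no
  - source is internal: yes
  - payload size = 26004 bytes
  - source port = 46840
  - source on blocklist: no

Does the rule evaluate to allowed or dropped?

Allowed

Atomic conditions:
  payload size ≤ 37985 bytes: 26004 ≤ 37985 is true
  destination zone = vpn: mgmt == vpn is false
  part of established connection: yes → true
  protocol = ICMP: ICMP == ICMP is true
  flow rate < 46229 pps: 32644 < 46229 is true
  NOT destination is internal: no → true
  destination port ≥ 62800: 61915 ≥ 62800 is false
  source is internal: yes → true
  source zone = dmz: vpn == dmz is false
  source zone ∈ {corp, dmz, guest, mgmt}: vpn is not in the set → false
  TLS handshake observed: no → false
  source on blocklist: no → false
  source port ≤ 29835: 46840 ≤ 29835 is false
  payload size ≤ 31633 bytes: 26004 ≤ 31633 is true
  flow rate = 10008 pps: 32644 == 10008 is false
  NOT part of established connection: yes → false
  destination zone = corp: mgmt == corp is false
Combine:
[1.1.3] true → true = true
[1.1.4] true AND true = true
[1.1] true AND false AND true AND true = false
[1] NOT false = true
[2.1.1] false OR true OR false = true
[2.1.2] false AND false AND false = false
[2.1] true OR false = true
[2] NOT true = false
[3.1.1] false AND true AND true = false
[3.1.2] false OR false OR false = false
[3.1] false AND false = false
[3] NOT false = true
[root] true OR false OR true = true
Overall: true → allowed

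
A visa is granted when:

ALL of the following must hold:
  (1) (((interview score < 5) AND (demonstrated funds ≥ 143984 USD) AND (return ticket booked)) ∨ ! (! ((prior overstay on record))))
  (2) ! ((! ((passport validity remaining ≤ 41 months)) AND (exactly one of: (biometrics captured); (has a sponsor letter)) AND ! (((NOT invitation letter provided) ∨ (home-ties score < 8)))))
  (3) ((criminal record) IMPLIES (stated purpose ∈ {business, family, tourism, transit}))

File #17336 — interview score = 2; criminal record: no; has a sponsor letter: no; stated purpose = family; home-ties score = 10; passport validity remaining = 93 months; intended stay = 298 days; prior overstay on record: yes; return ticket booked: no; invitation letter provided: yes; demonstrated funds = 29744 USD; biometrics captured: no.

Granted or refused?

Granted

Atomic conditions:
  interview score < 5: 2 < 5 is true
  demonstrated funds ≥ 143984 USD: 29744 ≥ 143984 is false
  return ticket booked: no → false
  prior overstay on record: yes → true
  passport validity remaining ≤ 41 months: 93 ≤ 41 is false
  biometrics captured: no → false
  has a sponsor letter: no → false
  NOT invitation letter provided: yes → false
  home-ties score < 8: 10 < 8 is false
  criminal record: no → false
  stated purpose ∈ {business, family, tourism, transit}: family is in the set → true
Combine:
[1.1] true AND false AND false = false
[1.2.1] NOT true = false
[1.2] NOT false = true
[1] false OR true = true
[2.1.1] NOT false = true
[2.1.2] exactly-one(false, false) = false
[2.1.3.1] false OR false = false
[2.1.3] NOT false = true
[2.1] true AND false AND true = false
[2] NOT false = true
[3] false → true (antecedent false ⇒ implication holds) = true
[root] true AND true AND true = true
Overall: true → granted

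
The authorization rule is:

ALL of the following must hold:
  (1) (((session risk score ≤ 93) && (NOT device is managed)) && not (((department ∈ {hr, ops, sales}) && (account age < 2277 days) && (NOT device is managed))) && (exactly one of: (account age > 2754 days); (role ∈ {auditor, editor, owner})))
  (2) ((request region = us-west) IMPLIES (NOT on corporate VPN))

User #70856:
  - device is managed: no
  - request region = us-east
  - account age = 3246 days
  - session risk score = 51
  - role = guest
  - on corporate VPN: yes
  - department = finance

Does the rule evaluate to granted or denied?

Granted

Atomic conditions:
  session risk score ≤ 93: 51 ≤ 93 is true
  NOT device is managed: no → true
  department ∈ {hr, ops, sales}: finance is not in the set → false
  account age < 2277 days: 3246 < 2277 is false
  account age > 2754 days: 3246 > 2754 is true
  role ∈ {auditor, editor, owner}: guest is not in the set → false
  request region = us-west: us-east == us-west is false
  NOT on corporate VPN: yes → false
Combine:
[1.1] true AND true = true
[1.2.1] false AND false AND true = false
[1.2] NOT false = true
[1.3] exactly-one(true, false) = true
[1] true AND true AND true = true
[2] false → false (antecedent false ⇒ implication holds) = true
[root] true AND true = true
Overall: true → granted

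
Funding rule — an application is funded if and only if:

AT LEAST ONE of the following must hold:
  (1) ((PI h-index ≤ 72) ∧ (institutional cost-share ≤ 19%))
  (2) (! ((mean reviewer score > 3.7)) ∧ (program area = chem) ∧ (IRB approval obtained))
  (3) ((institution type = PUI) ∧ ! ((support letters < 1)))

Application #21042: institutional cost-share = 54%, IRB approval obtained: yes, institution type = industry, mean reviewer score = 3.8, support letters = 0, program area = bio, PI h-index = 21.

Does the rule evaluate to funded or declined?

Atomic conditions:
  PI h-index ≤ 72: 21 ≤ 72 is true
  institutional cost-share ≤ 19%: 54 ≤ 19 is false
  mean reviewer score > 3.7: 3.8 > 3.7 is true
  program area = chem: bio == chem is false
  IRB approval obtained: yes → true
  institution type = PUI: industry == PUI is false
  support letters < 1: 0 < 1 is true
Combine:
[1] true AND false = false
[2.1] NOT true = false
[2] false AND false AND true = false
[3.2] NOT true = false
[3] false AND false = false
[root] false OR false OR false = false
Overall: false → declined

Declined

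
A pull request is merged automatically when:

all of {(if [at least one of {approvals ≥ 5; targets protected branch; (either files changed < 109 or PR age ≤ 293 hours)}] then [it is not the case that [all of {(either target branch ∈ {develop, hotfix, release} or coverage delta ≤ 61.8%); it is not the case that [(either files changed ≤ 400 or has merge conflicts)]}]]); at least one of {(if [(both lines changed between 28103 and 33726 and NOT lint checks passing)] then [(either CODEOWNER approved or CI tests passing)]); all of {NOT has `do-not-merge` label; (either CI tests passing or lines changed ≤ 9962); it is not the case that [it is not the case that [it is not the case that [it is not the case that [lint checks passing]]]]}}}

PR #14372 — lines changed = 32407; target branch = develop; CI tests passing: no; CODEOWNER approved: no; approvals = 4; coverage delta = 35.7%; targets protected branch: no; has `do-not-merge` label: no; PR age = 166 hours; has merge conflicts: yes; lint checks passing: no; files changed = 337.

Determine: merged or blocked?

Atomic conditions:
  approvals ≥ 5: 4 ≥ 5 is false
  targets protected branch: no → false
  files changed < 109: 337 < 109 is false
  PR age ≤ 293 hours: 166 ≤ 293 is true
  target branch ∈ {develop, hotfix, release}: develop is in the set → true
  coverage delta ≤ 61.8%: 35.7 ≤ 61.8 is true
  files changed ≤ 400: 337 ≤ 400 is true
  has merge conflicts: yes → true
  lines changed between 28103 and 33726: 32407 in [28103, 33726] is true
  NOT lint checks passing: no → true
  CODEOWNER approved: no → false
  CI tests passing: no → false
  NOT has `do-not-merge` label: no → true
  lines changed ≤ 9962: 32407 ≤ 9962 is false
  lint checks passing: no → false
Combine:
[1.1.3] false OR true = true
[1.1] false OR false OR true = true
[1.2.1.1] true OR true = true
[1.2.1.2.1] true OR true = true
[1.2.1.2] NOT true = false
[1.2.1] true AND false = false
[1.2] NOT false = true
[1] true → true = true
[2.1.1] true AND true = true
[2.1.2] false OR false = false
[2.1] true → false = false
[2.2.2] false OR false = false
[2.2.3.1.1.1] NOT false = true
[2.2.3.1.1] NOT true = false
[2.2.3.1] NOT false = true
[2.2.3] NOT true = false
[2.2] true AND false AND false = false
[2] false OR false = false
[root] true AND false = false
Overall: false → blocked

Blocked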